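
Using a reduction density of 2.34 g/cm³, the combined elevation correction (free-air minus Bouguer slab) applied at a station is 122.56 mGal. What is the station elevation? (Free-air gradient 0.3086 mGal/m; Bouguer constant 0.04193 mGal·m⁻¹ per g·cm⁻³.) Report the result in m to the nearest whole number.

Combined gradient = 0.3086 − 0.04193 × 2.34 = 0.2104838 mGal/m
h = 122.56 / 0.2104838 = 582.28 m

582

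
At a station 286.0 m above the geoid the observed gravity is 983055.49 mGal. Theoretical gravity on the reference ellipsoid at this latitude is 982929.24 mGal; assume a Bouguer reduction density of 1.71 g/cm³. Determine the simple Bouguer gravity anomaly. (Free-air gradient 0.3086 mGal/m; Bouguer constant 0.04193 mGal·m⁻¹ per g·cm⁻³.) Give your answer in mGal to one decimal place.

Free-air correction = 0.3086 × 286.0 = 88.26 mGal
Free-air anomaly = 983055.49 − 982929.24 + (88.26) = 214.51 mGal
Bouguer slab correction = 0.04193 × 1.71 × 286.0 = 20.51 mGal
Simple Bouguer anomaly = 214.51 − (20.51) = 194.00 mGal

194.0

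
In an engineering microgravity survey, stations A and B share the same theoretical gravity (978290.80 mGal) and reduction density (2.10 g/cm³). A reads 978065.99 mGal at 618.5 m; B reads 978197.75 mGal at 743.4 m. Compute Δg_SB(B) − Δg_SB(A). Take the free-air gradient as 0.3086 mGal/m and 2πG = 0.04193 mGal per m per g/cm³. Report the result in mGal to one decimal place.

Δg_SB(A) = 978065.99 − 978290.80 + 0.3086×618.5 − 0.04193×2.10×618.5 = -88.40 mGal
Δg_SB(B) = 978197.75 − 978290.80 + 0.3086×743.4 − 0.04193×2.10×743.4 = 70.90 mGal
Difference = 70.90 − (-88.40) = 159.30 mGal

159.3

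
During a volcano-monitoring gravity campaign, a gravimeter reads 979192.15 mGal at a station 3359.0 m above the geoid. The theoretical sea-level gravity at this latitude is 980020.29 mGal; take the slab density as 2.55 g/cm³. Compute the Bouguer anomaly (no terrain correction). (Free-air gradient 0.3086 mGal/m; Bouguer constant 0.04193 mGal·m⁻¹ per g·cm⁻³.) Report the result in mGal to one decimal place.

-150.7

Free-air correction = 0.3086 × 3359.0 = 1036.59 mGal
Free-air anomaly = 979192.15 − 980020.29 + (1036.59) = 208.45 mGal
Bouguer slab correction = 0.04193 × 2.55 × 3359.0 = 359.15 mGal
Simple Bouguer anomaly = 208.45 − (359.15) = -150.70 mGal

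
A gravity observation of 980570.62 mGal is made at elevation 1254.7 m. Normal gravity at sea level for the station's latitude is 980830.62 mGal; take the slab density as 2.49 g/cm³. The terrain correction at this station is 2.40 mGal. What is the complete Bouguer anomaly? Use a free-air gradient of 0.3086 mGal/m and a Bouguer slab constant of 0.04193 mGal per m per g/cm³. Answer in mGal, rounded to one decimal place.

Free-air correction = 0.3086 × 1254.7 = 387.20 mGal
Free-air anomaly = 980570.62 − 980830.62 + (387.20) = 127.20 mGal
Bouguer slab correction = 0.04193 × 2.49 × 1254.7 = 131.00 mGal
Simple Bouguer anomaly = 127.20 − (131.00) = -3.80 mGal
Complete Bouguer anomaly = -3.80 + 2.40 = -1.40 mGal

-1.4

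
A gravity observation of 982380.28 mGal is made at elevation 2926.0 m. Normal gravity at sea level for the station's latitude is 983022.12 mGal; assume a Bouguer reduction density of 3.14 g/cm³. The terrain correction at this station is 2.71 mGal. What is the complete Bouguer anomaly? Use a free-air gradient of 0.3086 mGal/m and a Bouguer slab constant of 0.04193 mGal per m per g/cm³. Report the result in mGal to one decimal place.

-121.4

Free-air correction = 0.3086 × 2926.0 = 902.96 mGal
Free-air anomaly = 982380.28 − 983022.12 + (902.96) = 261.12 mGal
Bouguer slab correction = 0.04193 × 3.14 × 2926.0 = 385.24 mGal
Simple Bouguer anomaly = 261.12 − (385.24) = -124.12 mGal
Complete Bouguer anomaly = -124.12 + 2.71 = -121.41 mGal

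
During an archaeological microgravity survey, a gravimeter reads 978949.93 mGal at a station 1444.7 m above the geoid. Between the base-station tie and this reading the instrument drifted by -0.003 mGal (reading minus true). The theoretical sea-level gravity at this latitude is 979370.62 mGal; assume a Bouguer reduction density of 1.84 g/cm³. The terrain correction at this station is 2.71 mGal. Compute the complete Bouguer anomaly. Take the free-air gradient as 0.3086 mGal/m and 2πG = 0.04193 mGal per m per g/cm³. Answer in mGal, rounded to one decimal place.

Drift-corrected reading = 978949.93 − (-0.003) = 978949.933 mGal
Free-air correction = 0.3086 × 1444.7 = 445.83 mGal
Free-air anomaly = 978949.933 − 979370.62 + (445.83) = 25.143 mGal
Bouguer slab correction = 0.04193 × 1.84 × 1444.7 = 111.46 mGal
Simple Bouguer anomaly = 25.143 − (111.46) = -86.317 mGal
Complete Bouguer anomaly = -86.317 + 2.71 = -83.607 mGal

-83.6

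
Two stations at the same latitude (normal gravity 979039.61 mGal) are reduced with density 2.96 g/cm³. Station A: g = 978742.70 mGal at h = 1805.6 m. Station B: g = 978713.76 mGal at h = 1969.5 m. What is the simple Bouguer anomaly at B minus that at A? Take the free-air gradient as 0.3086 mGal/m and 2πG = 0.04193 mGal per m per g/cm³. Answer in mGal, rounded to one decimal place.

1.3

Δg_SB(A) = 978742.70 − 979039.61 + 0.3086×1805.6 − 0.04193×2.96×1805.6 = 36.20 mGal
Δg_SB(B) = 978713.76 − 979039.61 + 0.3086×1969.5 − 0.04193×2.96×1969.5 = 37.50 mGal
Difference = 37.50 − (36.20) = 1.30 mGal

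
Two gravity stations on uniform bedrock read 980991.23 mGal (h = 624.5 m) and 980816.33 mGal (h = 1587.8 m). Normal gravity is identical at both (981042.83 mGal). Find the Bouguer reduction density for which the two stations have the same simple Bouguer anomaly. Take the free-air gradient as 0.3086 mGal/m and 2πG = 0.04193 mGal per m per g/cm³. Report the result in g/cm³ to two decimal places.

Δg_obs = 980816.33 − 980991.23 = -174.90 mGal over Δh = 1587.8 − 624.5 = 963.3 m
Equal Bouguer anomalies ⇒ Δg_obs + (0.3086 − 0.04193ρ)·Δh = 0
0.3086 − 0.04193ρ = −Δg_obs/Δh = 0.18156
ρ = (0.3086 − 0.18156) / 0.04193 = 3.03 g/cm³

3.03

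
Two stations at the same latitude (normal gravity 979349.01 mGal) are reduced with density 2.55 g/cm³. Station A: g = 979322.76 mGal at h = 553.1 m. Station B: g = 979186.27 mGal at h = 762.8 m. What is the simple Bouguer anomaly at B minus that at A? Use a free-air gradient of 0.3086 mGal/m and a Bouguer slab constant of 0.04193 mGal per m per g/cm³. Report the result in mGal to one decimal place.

-94.2

Δg_SB(A) = 979322.76 − 979349.01 + 0.3086×553.1 − 0.04193×2.55×553.1 = 85.30 mGal
Δg_SB(B) = 979186.27 − 979349.01 + 0.3086×762.8 − 0.04193×2.55×762.8 = -8.90 mGal
Difference = -8.90 − (85.30) = -94.20 mGal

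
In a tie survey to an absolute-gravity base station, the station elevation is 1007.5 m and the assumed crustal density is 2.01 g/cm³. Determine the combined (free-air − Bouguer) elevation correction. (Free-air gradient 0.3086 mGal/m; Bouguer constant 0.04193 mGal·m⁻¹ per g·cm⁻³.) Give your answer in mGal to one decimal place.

Combined gradient = 0.3086 − 0.04193 × 2.01 = 0.2243207 mGal/m
Combined elevation correction = 0.2243207 × 1007.5 = 226.0 mGal

226.0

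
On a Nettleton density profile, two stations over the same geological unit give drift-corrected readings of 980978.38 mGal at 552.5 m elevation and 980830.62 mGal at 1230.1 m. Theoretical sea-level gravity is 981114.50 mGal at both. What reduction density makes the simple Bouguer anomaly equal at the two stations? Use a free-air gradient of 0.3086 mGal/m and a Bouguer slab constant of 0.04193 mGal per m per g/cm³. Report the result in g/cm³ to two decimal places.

Δg_obs = 980830.62 − 980978.38 = -147.76 mGal over Δh = 1230.1 − 552.5 = 677.6 m
Equal Bouguer anomalies ⇒ Δg_obs + (0.3086 − 0.04193ρ)·Δh = 0
0.3086 − 0.04193ρ = −Δg_obs/Δh = 0.21806
ρ = (0.3086 − 0.21806) / 0.04193 = 2.16 g/cm³

2.16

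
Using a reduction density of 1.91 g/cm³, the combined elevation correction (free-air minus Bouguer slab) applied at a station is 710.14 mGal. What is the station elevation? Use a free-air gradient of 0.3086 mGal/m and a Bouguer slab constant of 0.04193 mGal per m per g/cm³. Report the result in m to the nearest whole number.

Combined gradient = 0.3086 − 0.04193 × 1.91 = 0.2285137 mGal/m
h = 710.14 / 0.2285137 = 3107.65 m

3108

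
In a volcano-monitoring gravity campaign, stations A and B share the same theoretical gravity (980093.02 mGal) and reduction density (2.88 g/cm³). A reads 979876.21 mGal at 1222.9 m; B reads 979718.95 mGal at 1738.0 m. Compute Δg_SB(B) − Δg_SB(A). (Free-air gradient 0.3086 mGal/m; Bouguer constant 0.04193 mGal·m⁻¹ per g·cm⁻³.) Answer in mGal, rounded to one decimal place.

-60.5

Δg_SB(A) = 979876.21 − 980093.02 + 0.3086×1222.9 − 0.04193×2.88×1222.9 = 12.90 mGal
Δg_SB(B) = 979718.95 − 980093.02 + 0.3086×1738.0 − 0.04193×2.88×1738.0 = -47.60 mGal
Difference = -47.60 − (12.90) = -60.50 mGal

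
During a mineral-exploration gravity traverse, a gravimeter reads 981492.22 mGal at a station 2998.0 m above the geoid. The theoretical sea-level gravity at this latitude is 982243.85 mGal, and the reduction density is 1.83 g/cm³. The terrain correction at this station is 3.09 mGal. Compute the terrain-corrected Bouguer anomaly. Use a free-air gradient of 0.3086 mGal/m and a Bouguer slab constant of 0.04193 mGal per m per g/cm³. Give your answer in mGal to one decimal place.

Free-air correction = 0.3086 × 2998.0 = 925.18 mGal
Free-air anomaly = 981492.22 − 982243.85 + (925.18) = 173.55 mGal
Bouguer slab correction = 0.04193 × 1.83 × 2998.0 = 230.04 mGal
Simple Bouguer anomaly = 173.55 − (230.04) = -56.49 mGal
Complete Bouguer anomaly = -56.49 + 3.09 = -53.40 mGal

-53.4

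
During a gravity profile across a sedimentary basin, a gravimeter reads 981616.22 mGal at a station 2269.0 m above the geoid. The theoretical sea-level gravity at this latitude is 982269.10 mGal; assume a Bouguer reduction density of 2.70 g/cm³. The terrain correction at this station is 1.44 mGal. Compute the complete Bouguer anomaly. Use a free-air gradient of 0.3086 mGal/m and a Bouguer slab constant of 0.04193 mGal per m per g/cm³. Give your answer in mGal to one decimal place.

Free-air correction = 0.3086 × 2269.0 = 700.21 mGal
Free-air anomaly = 981616.22 − 982269.10 + (700.21) = 47.33 mGal
Bouguer slab correction = 0.04193 × 2.70 × 2269.0 = 256.88 mGal
Simple Bouguer anomaly = 47.33 − (256.88) = -209.55 mGal
Complete Bouguer anomaly = -209.55 + 1.44 = -208.11 mGal

-208.1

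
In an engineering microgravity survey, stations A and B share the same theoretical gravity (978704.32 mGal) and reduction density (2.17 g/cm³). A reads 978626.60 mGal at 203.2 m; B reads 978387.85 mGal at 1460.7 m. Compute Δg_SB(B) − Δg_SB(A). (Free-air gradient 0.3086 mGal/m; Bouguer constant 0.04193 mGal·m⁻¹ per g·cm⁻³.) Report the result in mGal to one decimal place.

Δg_SB(A) = 978626.60 − 978704.32 + 0.3086×203.2 − 0.04193×2.17×203.2 = -33.50 mGal
Δg_SB(B) = 978387.85 − 978704.32 + 0.3086×1460.7 − 0.04193×2.17×1460.7 = 1.40 mGal
Difference = 1.40 − (-33.50) = 34.90 mGal

34.9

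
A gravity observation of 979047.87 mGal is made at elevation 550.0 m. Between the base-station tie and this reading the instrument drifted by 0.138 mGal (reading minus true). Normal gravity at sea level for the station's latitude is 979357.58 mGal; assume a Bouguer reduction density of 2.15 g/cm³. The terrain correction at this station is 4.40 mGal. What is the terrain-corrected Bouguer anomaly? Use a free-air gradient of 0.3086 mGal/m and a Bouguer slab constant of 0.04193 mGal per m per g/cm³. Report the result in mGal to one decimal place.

-185.3

Drift-corrected reading = 979047.87 − (0.138) = 979047.732 mGal
Free-air correction = 0.3086 × 550.0 = 169.73 mGal
Free-air anomaly = 979047.732 − 979357.58 + (169.73) = -140.118 mGal
Bouguer slab correction = 0.04193 × 2.15 × 550.0 = 49.58 mGal
Simple Bouguer anomaly = -140.118 − (49.58) = -189.698 mGal
Complete Bouguer anomaly = -189.698 + 4.40 = -185.298 mGal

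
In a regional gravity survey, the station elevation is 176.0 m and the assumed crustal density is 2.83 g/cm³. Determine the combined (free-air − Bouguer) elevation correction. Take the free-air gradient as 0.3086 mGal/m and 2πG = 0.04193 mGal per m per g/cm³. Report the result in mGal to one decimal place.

Combined gradient = 0.3086 − 0.04193 × 2.83 = 0.1899381 mGal/m
Combined elevation correction = 0.1899381 × 176.0 = 33.4 mGal

33.4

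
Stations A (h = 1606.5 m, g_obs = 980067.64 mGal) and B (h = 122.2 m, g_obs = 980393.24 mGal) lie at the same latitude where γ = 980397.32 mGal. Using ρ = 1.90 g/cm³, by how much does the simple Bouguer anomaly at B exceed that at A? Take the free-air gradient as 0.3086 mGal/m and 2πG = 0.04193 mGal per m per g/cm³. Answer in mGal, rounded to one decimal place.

Δg_SB(A) = 980067.64 − 980397.32 + 0.3086×1606.5 − 0.04193×1.90×1606.5 = 38.10 mGal
Δg_SB(B) = 980393.24 − 980397.32 + 0.3086×122.2 − 0.04193×1.90×122.2 = 23.90 mGal
Difference = 23.90 − (38.10) = -14.20 mGal

-14.2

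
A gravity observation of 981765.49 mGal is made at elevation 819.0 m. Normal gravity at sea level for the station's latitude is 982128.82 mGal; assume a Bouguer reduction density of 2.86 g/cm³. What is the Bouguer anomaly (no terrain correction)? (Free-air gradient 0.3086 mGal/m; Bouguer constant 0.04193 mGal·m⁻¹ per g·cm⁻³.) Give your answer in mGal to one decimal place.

-208.8

Free-air correction = 0.3086 × 819.0 = 252.74 mGal
Free-air anomaly = 981765.49 − 982128.82 + (252.74) = -110.59 mGal
Bouguer slab correction = 0.04193 × 2.86 × 819.0 = 98.21 mGal
Simple Bouguer anomaly = -110.59 − (98.21) = -208.80 mGal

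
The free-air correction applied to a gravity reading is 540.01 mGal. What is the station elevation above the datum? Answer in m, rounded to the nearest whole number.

1750

h = 540.01 / 0.3086 = 1749.87 m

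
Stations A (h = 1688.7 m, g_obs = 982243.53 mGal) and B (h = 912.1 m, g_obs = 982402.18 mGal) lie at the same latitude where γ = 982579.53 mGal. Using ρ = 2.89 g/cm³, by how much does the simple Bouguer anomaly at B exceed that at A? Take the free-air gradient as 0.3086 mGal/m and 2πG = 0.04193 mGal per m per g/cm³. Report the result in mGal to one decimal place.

Δg_SB(A) = 982243.53 − 982579.53 + 0.3086×1688.7 − 0.04193×2.89×1688.7 = -19.50 mGal
Δg_SB(B) = 982402.18 − 982579.53 + 0.3086×912.1 − 0.04193×2.89×912.1 = -6.40 mGal
Difference = -6.40 − (-19.50) = 13.10 mGal

13.1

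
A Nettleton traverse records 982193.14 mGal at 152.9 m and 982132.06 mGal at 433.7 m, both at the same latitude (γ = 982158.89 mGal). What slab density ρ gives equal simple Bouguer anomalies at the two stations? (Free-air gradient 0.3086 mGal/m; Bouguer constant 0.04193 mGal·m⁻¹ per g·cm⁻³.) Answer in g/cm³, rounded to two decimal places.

2.17

Δg_obs = 982132.06 − 982193.14 = -61.08 mGal over Δh = 433.7 − 152.9 = 280.8 m
Equal Bouguer anomalies ⇒ Δg_obs + (0.3086 − 0.04193ρ)·Δh = 0
0.3086 − 0.04193ρ = −Δg_obs/Δh = 0.21752
ρ = (0.3086 − 0.21752) / 0.04193 = 2.17 g/cm³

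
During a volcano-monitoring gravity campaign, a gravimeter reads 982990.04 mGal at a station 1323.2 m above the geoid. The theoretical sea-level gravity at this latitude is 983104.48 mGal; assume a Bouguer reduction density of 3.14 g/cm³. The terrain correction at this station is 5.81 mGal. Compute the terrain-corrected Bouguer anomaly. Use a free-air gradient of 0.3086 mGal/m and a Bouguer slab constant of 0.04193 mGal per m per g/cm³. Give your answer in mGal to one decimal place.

125.5

Free-air correction = 0.3086 × 1323.2 = 408.34 mGal
Free-air anomaly = 982990.04 − 983104.48 + (408.34) = 293.90 mGal
Bouguer slab correction = 0.04193 × 3.14 × 1323.2 = 174.21 mGal
Simple Bouguer anomaly = 293.90 − (174.21) = 119.69 mGal
Complete Bouguer anomaly = 119.69 + 5.81 = 125.50 mGal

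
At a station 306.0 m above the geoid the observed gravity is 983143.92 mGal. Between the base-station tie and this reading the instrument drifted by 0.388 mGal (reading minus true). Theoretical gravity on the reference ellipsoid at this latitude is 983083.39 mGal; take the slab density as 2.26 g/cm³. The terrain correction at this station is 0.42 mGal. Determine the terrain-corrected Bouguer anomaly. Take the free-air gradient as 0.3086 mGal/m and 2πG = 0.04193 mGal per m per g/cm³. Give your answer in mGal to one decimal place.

126.0

Drift-corrected reading = 983143.92 − (0.388) = 983143.532 mGal
Free-air correction = 0.3086 × 306.0 = 94.43 mGal
Free-air anomaly = 983143.532 − 983083.39 + (94.43) = 154.572 mGal
Bouguer slab correction = 0.04193 × 2.26 × 306.0 = 29.00 mGal
Simple Bouguer anomaly = 154.572 − (29.00) = 125.572 mGal
Complete Bouguer anomaly = 125.572 + 0.42 = 125.992 mGal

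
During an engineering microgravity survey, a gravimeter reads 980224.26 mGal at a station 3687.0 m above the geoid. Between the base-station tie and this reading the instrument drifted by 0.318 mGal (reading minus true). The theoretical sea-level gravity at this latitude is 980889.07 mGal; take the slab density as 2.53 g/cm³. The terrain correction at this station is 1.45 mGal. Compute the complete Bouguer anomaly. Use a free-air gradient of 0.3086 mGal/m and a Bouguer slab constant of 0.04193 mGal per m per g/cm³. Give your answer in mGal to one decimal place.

83.0

Drift-corrected reading = 980224.26 − (0.318) = 980223.942 mGal
Free-air correction = 0.3086 × 3687.0 = 1137.81 mGal
Free-air anomaly = 980223.942 − 980889.07 + (1137.81) = 472.682 mGal
Bouguer slab correction = 0.04193 × 2.53 × 3687.0 = 391.13 mGal
Simple Bouguer anomaly = 472.682 − (391.13) = 81.552 mGal
Complete Bouguer anomaly = 81.552 + 1.45 = 83.002 mGal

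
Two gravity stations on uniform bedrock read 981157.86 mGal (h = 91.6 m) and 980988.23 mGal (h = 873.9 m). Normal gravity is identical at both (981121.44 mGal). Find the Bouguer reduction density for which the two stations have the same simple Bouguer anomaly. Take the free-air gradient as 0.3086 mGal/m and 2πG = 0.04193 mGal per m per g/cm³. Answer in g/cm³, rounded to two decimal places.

Δg_obs = 980988.23 − 981157.86 = -169.63 mGal over Δh = 873.9 − 91.6 = 782.3 m
Equal Bouguer anomalies ⇒ Δg_obs + (0.3086 − 0.04193ρ)·Δh = 0
0.3086 − 0.04193ρ = −Δg_obs/Δh = 0.21683
ρ = (0.3086 − 0.21683) / 0.04193 = 2.19 g/cm³

2.19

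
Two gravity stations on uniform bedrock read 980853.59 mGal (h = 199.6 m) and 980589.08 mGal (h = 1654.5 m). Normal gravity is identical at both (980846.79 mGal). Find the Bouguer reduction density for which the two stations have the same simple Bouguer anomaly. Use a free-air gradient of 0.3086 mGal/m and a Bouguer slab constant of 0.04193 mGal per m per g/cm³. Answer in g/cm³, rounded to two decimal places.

Δg_obs = 980589.08 − 980853.59 = -264.51 mGal over Δh = 1654.5 − 199.6 = 1454.9 m
Equal Bouguer anomalies ⇒ Δg_obs + (0.3086 − 0.04193ρ)·Δh = 0
0.3086 − 0.04193ρ = −Δg_obs/Δh = 0.18181
ρ = (0.3086 − 0.18181) / 0.04193 = 3.02 g/cm³

3.02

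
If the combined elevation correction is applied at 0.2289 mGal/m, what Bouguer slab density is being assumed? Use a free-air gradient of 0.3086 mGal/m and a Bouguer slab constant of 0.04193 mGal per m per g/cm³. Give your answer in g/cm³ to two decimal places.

1.90

0.2289 = 0.3086 − 0.04193 × ρ
ρ = (0.3086 − 0.2289) / 0.04193 = 1.90 g/cm³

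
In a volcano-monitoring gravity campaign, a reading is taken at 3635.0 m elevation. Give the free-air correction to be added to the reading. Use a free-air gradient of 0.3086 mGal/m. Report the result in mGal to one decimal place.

1121.8

Free-air correction = 0.3086 × 3635.0 = 1121.8 mGal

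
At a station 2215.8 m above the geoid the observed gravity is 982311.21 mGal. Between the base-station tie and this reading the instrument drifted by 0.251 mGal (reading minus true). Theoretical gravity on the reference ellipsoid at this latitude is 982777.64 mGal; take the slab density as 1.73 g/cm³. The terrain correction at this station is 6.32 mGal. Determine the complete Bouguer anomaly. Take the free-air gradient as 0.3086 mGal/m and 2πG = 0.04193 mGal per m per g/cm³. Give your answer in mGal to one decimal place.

62.7

Drift-corrected reading = 982311.21 − (0.251) = 982310.959 mGal
Free-air correction = 0.3086 × 2215.8 = 683.80 mGal
Free-air anomaly = 982310.959 − 982777.64 + (683.80) = 217.119 mGal
Bouguer slab correction = 0.04193 × 1.73 × 2215.8 = 160.73 mGal
Simple Bouguer anomaly = 217.119 − (160.73) = 56.389 mGal
Complete Bouguer anomaly = 56.389 + 6.32 = 62.709 mGal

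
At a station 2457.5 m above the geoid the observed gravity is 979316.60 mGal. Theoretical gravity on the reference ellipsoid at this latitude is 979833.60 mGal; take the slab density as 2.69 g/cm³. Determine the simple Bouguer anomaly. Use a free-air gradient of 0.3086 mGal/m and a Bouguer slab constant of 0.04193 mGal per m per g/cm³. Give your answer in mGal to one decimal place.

-35.8

Free-air correction = 0.3086 × 2457.5 = 758.38 mGal
Free-air anomaly = 979316.60 − 979833.60 + (758.38) = 241.38 mGal
Bouguer slab correction = 0.04193 × 2.69 × 2457.5 = 277.19 mGal
Simple Bouguer anomaly = 241.38 − (277.19) = -35.81 mGal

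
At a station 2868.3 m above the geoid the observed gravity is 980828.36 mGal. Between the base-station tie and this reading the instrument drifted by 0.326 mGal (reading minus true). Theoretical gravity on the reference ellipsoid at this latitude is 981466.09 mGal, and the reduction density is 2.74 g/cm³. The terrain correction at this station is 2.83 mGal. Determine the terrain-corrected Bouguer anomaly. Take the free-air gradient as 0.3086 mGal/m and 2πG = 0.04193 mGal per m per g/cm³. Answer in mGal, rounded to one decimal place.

Drift-corrected reading = 980828.36 − (0.326) = 980828.034 mGal
Free-air correction = 0.3086 × 2868.3 = 885.16 mGal
Free-air anomaly = 980828.034 − 981466.09 + (885.16) = 247.104 mGal
Bouguer slab correction = 0.04193 × 2.74 × 2868.3 = 329.53 mGal
Simple Bouguer anomaly = 247.104 − (329.53) = -82.426 mGal
Complete Bouguer anomaly = -82.426 + 2.83 = -79.596 mGal

-79.6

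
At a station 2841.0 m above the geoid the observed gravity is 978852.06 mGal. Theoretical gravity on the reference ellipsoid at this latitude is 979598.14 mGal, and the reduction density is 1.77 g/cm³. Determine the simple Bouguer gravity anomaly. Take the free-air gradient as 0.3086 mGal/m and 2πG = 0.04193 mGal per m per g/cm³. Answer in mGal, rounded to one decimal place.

Free-air correction = 0.3086 × 2841.0 = 876.73 mGal
Free-air anomaly = 978852.06 − 979598.14 + (876.73) = 130.65 mGal
Bouguer slab correction = 0.04193 × 1.77 × 2841.0 = 210.85 mGal
Simple Bouguer anomaly = 130.65 − (210.85) = -80.20 mGal

-80.2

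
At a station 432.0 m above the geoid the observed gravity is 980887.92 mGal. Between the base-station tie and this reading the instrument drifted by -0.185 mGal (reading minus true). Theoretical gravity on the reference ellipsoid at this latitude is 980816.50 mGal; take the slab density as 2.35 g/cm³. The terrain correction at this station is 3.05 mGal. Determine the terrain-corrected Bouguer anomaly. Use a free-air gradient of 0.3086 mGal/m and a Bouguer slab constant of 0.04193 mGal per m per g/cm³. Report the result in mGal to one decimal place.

165.4

Drift-corrected reading = 980887.92 − (-0.185) = 980888.105 mGal
Free-air correction = 0.3086 × 432.0 = 133.32 mGal
Free-air anomaly = 980888.105 − 980816.50 + (133.32) = 204.925 mGal
Bouguer slab correction = 0.04193 × 2.35 × 432.0 = 42.57 mGal
Simple Bouguer anomaly = 204.925 − (42.57) = 162.355 mGal
Complete Bouguer anomaly = 162.355 + 3.05 = 165.405 mGal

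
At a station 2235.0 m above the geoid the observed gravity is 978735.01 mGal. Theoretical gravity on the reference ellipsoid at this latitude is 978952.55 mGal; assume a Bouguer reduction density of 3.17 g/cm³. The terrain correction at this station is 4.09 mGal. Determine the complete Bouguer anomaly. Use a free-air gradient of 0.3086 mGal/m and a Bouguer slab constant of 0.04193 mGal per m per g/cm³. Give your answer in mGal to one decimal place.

Free-air correction = 0.3086 × 2235.0 = 689.72 mGal
Free-air anomaly = 978735.01 − 978952.55 + (689.72) = 472.18 mGal
Bouguer slab correction = 0.04193 × 3.17 × 2235.0 = 297.07 mGal
Simple Bouguer anomaly = 472.18 − (297.07) = 175.11 mGal
Complete Bouguer anomaly = 175.11 + 4.09 = 179.20 mGal

179.2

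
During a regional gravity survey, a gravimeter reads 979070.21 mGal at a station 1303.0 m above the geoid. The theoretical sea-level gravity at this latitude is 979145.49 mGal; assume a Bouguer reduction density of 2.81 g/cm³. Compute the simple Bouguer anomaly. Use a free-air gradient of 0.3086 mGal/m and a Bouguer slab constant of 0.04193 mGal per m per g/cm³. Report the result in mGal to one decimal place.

Free-air correction = 0.3086 × 1303.0 = 402.11 mGal
Free-air anomaly = 979070.21 − 979145.49 + (402.11) = 326.83 mGal
Bouguer slab correction = 0.04193 × 2.81 × 1303.0 = 153.52 mGal
Simple Bouguer anomaly = 326.83 − (153.52) = 173.31 mGal

173.3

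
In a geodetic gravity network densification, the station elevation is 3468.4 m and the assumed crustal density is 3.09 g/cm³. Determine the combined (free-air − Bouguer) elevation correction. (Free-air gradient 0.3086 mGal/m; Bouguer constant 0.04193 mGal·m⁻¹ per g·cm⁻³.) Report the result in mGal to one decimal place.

621.0

Combined gradient = 0.3086 − 0.04193 × 3.09 = 0.1790363 mGal/m
Combined elevation correction = 0.1790363 × 3468.4 = 621.0 mGal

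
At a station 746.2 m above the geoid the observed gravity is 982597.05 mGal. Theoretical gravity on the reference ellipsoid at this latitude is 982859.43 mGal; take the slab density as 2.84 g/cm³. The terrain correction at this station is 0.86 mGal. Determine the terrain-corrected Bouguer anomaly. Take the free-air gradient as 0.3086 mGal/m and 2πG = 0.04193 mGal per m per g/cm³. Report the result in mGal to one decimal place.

-120.1

Free-air correction = 0.3086 × 746.2 = 230.28 mGal
Free-air anomaly = 982597.05 − 982859.43 + (230.28) = -32.10 mGal
Bouguer slab correction = 0.04193 × 2.84 × 746.2 = 88.86 mGal
Simple Bouguer anomaly = -32.10 − (88.86) = -120.96 mGal
Complete Bouguer anomaly = -120.96 + 0.86 = -120.10 mGal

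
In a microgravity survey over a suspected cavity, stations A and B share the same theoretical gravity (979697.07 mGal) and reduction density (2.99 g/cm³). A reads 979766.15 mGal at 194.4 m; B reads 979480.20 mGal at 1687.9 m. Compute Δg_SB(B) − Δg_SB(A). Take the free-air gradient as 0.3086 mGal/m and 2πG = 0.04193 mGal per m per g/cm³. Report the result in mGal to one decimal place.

Δg_SB(A) = 979766.15 − 979697.07 + 0.3086×194.4 − 0.04193×2.99×194.4 = 104.70 mGal
Δg_SB(B) = 979480.20 − 979697.07 + 0.3086×1687.9 − 0.04193×2.99×1687.9 = 92.40 mGal
Difference = 92.40 − (104.70) = -12.30 mGal

-12.3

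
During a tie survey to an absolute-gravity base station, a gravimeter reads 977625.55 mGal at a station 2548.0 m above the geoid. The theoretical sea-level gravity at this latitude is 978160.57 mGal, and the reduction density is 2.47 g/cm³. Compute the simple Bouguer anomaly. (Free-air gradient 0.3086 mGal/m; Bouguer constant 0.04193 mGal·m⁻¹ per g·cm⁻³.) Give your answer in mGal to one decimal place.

Free-air correction = 0.3086 × 2548.0 = 786.31 mGal
Free-air anomaly = 977625.55 − 978160.57 + (786.31) = 251.29 mGal
Bouguer slab correction = 0.04193 × 2.47 × 2548.0 = 263.89 mGal
Simple Bouguer anomaly = 251.29 − (263.89) = -12.60 mGal

-12.6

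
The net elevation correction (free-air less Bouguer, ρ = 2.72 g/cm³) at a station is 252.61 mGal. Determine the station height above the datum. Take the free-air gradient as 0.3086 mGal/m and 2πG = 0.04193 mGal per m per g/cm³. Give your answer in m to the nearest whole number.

1298

Combined gradient = 0.3086 − 0.04193 × 2.72 = 0.1945504 mGal/m
h = 252.61 / 0.1945504 = 1298.43 m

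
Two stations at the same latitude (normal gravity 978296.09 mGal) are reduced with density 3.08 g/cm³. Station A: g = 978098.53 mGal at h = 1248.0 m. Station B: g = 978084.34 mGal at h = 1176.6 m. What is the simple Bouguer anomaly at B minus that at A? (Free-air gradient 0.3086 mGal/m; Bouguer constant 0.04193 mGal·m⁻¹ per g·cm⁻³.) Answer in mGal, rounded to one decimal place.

Δg_SB(A) = 978098.53 − 978296.09 + 0.3086×1248.0 − 0.04193×3.08×1248.0 = 26.40 mGal
Δg_SB(B) = 978084.34 − 978296.09 + 0.3086×1176.6 − 0.04193×3.08×1176.6 = -0.60 mGal
Difference = -0.60 − (26.40) = -27.00 mGal

-27.0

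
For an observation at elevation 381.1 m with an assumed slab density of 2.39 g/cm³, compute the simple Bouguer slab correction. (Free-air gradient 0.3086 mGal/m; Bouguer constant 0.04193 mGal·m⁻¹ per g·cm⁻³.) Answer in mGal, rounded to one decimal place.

38.2

Bouguer slab correction = 0.04193 × 2.39 × 381.1 = 38.2 mGal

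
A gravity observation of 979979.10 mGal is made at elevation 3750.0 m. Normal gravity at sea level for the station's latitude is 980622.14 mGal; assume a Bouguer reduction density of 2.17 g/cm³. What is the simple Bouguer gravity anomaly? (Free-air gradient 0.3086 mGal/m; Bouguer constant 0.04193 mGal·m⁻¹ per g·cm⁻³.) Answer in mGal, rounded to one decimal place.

Free-air correction = 0.3086 × 3750.0 = 1157.25 mGal
Free-air anomaly = 979979.10 − 980622.14 + (1157.25) = 514.21 mGal
Bouguer slab correction = 0.04193 × 2.17 × 3750.0 = 341.21 mGal
Simple Bouguer anomaly = 514.21 − (341.21) = 173.00 mGal

173.0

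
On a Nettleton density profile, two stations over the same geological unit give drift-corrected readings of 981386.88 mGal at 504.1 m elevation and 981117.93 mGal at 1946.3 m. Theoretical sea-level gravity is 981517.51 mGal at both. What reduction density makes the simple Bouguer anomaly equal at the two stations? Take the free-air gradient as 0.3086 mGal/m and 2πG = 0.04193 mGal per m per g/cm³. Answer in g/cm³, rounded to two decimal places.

2.91

Δg_obs = 981117.93 − 981386.88 = -268.95 mGal over Δh = 1946.3 − 504.1 = 1442.2 m
Equal Bouguer anomalies ⇒ Δg_obs + (0.3086 − 0.04193ρ)·Δh = 0
0.3086 − 0.04193ρ = −Δg_obs/Δh = 0.18649
ρ = (0.3086 − 0.18649) / 0.04193 = 2.91 g/cm³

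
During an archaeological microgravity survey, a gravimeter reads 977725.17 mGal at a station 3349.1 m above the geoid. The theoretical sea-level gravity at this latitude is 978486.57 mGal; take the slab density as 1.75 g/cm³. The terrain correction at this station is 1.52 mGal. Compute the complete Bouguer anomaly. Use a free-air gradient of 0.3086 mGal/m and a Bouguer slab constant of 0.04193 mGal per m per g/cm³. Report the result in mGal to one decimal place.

27.9

Free-air correction = 0.3086 × 3349.1 = 1033.53 mGal
Free-air anomaly = 977725.17 − 978486.57 + (1033.53) = 272.13 mGal
Bouguer slab correction = 0.04193 × 1.75 × 3349.1 = 245.75 mGal
Simple Bouguer anomaly = 272.13 − (245.75) = 26.38 mGal
Complete Bouguer anomaly = 26.38 + 1.52 = 27.90 mGal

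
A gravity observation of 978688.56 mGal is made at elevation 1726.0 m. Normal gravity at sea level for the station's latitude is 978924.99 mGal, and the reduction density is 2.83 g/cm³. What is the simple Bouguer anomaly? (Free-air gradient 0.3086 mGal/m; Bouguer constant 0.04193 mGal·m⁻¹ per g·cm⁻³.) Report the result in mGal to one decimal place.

91.4

Free-air correction = 0.3086 × 1726.0 = 532.64 mGal
Free-air anomaly = 978688.56 − 978924.99 + (532.64) = 296.21 mGal
Bouguer slab correction = 0.04193 × 2.83 × 1726.0 = 204.81 mGal
Simple Bouguer anomaly = 296.21 − (204.81) = 91.40 mGal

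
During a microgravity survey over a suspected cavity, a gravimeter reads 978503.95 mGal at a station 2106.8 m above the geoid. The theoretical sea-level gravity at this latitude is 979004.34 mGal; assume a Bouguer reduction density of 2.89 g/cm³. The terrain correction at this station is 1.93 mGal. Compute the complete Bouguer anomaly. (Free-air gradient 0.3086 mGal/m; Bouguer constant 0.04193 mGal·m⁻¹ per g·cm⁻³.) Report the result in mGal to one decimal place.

Free-air correction = 0.3086 × 2106.8 = 650.16 mGal
Free-air anomaly = 978503.95 − 979004.34 + (650.16) = 149.77 mGal
Bouguer slab correction = 0.04193 × 2.89 × 2106.8 = 255.30 mGal
Simple Bouguer anomaly = 149.77 − (255.30) = -105.53 mGal
Complete Bouguer anomaly = -105.53 + 1.93 = -103.60 mGal

-103.6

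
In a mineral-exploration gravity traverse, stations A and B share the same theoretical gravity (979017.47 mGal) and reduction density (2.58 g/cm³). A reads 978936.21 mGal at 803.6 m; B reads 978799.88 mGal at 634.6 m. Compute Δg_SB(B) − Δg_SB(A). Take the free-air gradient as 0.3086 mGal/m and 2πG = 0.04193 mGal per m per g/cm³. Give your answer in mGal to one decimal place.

-170.2

Δg_SB(A) = 978936.21 − 979017.47 + 0.3086×803.6 − 0.04193×2.58×803.6 = 79.80 mGal
Δg_SB(B) = 978799.88 − 979017.47 + 0.3086×634.6 − 0.04193×2.58×634.6 = -90.40 mGal
Difference = -90.40 − (79.80) = -170.20 mGal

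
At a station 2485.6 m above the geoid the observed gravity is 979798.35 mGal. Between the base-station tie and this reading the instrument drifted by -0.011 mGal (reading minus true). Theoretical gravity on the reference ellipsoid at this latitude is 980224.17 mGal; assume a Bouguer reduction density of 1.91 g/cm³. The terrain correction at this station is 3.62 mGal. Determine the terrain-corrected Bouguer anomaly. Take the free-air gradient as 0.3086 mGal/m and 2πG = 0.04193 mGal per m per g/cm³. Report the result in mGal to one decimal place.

Drift-corrected reading = 979798.35 − (-0.011) = 979798.361 mGal
Free-air correction = 0.3086 × 2485.6 = 767.06 mGal
Free-air anomaly = 979798.361 − 980224.17 + (767.06) = 341.251 mGal
Bouguer slab correction = 0.04193 × 1.91 × 2485.6 = 199.06 mGal
Simple Bouguer anomaly = 341.251 − (199.06) = 142.191 mGal
Complete Bouguer anomaly = 142.191 + 3.62 = 145.811 mGal

145.8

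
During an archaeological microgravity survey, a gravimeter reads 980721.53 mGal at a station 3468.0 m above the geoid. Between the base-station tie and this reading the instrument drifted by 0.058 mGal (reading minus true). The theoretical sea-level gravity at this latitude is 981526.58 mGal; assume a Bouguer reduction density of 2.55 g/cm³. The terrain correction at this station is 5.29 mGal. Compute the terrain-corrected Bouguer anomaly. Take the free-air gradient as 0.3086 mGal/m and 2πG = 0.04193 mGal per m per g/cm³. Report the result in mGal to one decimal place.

Drift-corrected reading = 980721.53 − (0.058) = 980721.472 mGal
Free-air correction = 0.3086 × 3468.0 = 1070.22 mGal
Free-air anomaly = 980721.472 − 981526.58 + (1070.22) = 265.112 mGal
Bouguer slab correction = 0.04193 × 2.55 × 3468.0 = 370.80 mGal
Simple Bouguer anomaly = 265.112 − (370.80) = -105.688 mGal
Complete Bouguer anomaly = -105.688 + 5.29 = -100.398 mGal

-100.4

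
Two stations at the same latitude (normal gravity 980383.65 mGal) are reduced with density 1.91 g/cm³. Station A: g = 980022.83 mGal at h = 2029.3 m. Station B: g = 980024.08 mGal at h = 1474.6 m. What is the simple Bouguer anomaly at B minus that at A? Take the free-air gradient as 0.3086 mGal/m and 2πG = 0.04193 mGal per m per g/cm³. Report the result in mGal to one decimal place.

Δg_SB(A) = 980022.83 − 980383.65 + 0.3086×2029.3 − 0.04193×1.91×2029.3 = 102.90 mGal
Δg_SB(B) = 980024.08 − 980383.65 + 0.3086×1474.6 − 0.04193×1.91×1474.6 = -22.60 mGal
Difference = -22.60 − (102.90) = -125.50 mGal

-125.5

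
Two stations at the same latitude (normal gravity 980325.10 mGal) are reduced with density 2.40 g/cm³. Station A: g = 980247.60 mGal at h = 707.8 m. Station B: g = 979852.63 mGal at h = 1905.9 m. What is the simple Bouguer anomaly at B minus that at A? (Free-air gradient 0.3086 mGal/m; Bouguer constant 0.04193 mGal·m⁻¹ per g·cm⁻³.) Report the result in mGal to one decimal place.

-145.8

Δg_SB(A) = 980247.60 − 980325.10 + 0.3086×707.8 − 0.04193×2.40×707.8 = 69.70 mGal
Δg_SB(B) = 979852.63 − 980325.10 + 0.3086×1905.9 − 0.04193×2.40×1905.9 = -76.10 mGal
Difference = -76.10 − (69.70) = -145.80 mGal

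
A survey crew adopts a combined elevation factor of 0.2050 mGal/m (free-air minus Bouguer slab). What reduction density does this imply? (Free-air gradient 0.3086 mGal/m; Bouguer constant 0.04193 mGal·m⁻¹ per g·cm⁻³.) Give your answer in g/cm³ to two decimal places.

0.2050 = 0.3086 − 0.04193 × ρ
ρ = (0.3086 − 0.2050) / 0.04193 = 2.47 g/cm³

2.47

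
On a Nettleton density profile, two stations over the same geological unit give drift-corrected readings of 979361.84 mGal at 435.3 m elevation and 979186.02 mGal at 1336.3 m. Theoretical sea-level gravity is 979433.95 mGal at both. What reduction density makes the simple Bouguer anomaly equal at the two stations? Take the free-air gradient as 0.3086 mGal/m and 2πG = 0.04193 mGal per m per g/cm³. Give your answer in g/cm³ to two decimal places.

2.71

Δg_obs = 979186.02 − 979361.84 = -175.82 mGal over Δh = 1336.3 − 435.3 = 901.0 m
Equal Bouguer anomalies ⇒ Δg_obs + (0.3086 − 0.04193ρ)·Δh = 0
0.3086 − 0.04193ρ = −Δg_obs/Δh = 0.19514
ρ = (0.3086 − 0.19514) / 0.04193 = 2.71 g/cm³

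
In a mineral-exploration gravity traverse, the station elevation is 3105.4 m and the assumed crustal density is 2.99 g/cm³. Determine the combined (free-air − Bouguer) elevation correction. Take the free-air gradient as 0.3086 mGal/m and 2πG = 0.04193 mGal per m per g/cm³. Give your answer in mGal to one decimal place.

Combined gradient = 0.3086 − 0.04193 × 2.99 = 0.1832293 mGal/m
Combined elevation correction = 0.1832293 × 3105.4 = 569.0 mGal

569.0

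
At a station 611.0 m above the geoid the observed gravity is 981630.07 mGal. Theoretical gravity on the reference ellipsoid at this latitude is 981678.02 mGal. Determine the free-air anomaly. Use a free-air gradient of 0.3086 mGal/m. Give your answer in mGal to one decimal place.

140.6

Free-air correction = 0.3086 × 611.0 = 188.55 mGal
Free-air anomaly = 981630.07 − 981678.02 + (188.55) = 140.60 mGal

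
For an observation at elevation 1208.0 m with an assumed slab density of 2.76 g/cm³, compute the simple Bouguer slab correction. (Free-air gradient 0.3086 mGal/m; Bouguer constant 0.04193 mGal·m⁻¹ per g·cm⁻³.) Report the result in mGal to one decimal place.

139.8

Bouguer slab correction = 0.04193 × 2.76 × 1208.0 = 139.8 mGal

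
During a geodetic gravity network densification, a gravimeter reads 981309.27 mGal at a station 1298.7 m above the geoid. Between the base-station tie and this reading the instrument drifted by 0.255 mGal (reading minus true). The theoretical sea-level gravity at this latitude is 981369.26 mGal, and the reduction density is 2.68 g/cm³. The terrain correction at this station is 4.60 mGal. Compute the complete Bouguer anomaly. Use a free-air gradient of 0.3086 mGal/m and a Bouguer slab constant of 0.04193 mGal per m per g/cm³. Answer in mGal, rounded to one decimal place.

199.2

Drift-corrected reading = 981309.27 − (0.255) = 981309.015 mGal
Free-air correction = 0.3086 × 1298.7 = 400.78 mGal
Free-air anomaly = 981309.015 − 981369.26 + (400.78) = 340.535 mGal
Bouguer slab correction = 0.04193 × 2.68 × 1298.7 = 145.94 mGal
Simple Bouguer anomaly = 340.535 − (145.94) = 194.595 mGal
Complete Bouguer anomaly = 194.595 + 4.60 = 199.195 mGal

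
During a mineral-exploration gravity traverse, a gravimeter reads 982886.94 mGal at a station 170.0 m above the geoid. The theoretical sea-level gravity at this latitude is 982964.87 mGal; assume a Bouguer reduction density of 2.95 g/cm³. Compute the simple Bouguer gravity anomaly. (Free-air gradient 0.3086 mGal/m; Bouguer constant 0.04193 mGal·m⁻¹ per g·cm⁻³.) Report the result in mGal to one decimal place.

-46.5

Free-air correction = 0.3086 × 170.0 = 52.46 mGal
Free-air anomaly = 982886.94 − 982964.87 + (52.46) = -25.47 mGal
Bouguer slab correction = 0.04193 × 2.95 × 170.0 = 21.03 mGal
Simple Bouguer anomaly = -25.47 − (21.03) = -46.50 mGal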